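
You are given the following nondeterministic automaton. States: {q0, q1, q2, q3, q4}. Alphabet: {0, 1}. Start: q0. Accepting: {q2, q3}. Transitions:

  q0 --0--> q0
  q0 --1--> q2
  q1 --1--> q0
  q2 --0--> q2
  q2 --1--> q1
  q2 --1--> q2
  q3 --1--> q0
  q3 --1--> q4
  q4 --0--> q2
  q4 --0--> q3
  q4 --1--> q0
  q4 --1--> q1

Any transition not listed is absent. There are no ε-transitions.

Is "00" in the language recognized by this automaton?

Start in {q0}.
Read '0': {q0} → {q0}.
Read '0': {q0} → {q0}.
The final set {q0} contains no accepting state.

No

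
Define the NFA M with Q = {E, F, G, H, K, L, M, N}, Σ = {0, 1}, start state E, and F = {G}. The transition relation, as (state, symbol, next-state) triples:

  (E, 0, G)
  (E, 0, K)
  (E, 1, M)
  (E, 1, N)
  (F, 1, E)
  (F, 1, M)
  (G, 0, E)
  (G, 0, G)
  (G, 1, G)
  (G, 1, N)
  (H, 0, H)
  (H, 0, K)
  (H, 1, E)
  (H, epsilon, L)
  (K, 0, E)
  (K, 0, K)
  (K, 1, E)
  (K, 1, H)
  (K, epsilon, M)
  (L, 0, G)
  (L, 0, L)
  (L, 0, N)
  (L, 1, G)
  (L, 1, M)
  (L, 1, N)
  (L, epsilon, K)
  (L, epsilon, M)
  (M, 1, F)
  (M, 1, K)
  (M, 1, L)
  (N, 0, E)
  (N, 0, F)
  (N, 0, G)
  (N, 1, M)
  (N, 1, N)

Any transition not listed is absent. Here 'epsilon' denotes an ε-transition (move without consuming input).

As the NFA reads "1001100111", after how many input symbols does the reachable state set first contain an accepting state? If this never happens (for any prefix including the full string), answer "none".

Start in {E}.
Read '1': {E} → {M, N}.
Read '0': {M, N} → {E, F, G}.
None of the earlier sets intersect F, but {E, F, G} does.

2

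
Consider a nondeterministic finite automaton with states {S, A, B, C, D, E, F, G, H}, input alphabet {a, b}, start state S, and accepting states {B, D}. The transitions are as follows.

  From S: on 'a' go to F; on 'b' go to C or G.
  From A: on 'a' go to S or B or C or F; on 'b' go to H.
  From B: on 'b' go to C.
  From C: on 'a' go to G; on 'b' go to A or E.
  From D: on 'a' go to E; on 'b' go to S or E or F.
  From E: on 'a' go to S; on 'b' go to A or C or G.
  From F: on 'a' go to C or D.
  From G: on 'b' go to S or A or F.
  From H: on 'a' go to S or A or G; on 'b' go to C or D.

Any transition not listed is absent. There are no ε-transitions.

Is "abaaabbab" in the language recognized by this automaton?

No

Start in {S}.
Read 'a': S→{F}; now {F}.
Read 'b': F→∅; now ∅.
The set is empty and remains empty for the remaining 7 symbols.
The final set ∅ contains no accepting state.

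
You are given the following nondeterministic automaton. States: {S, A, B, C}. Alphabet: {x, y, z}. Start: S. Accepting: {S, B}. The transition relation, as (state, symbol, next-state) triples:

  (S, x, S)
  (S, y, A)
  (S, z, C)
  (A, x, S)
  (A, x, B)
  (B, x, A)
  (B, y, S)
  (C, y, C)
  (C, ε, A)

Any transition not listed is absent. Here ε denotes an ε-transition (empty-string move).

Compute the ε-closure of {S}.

{S}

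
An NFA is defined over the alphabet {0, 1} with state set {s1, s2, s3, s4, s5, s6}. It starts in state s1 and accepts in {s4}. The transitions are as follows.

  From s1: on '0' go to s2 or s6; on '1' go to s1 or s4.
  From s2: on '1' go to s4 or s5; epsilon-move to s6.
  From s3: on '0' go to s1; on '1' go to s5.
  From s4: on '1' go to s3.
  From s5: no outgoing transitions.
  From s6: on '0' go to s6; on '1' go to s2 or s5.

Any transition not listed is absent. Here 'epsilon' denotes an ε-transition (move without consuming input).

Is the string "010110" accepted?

No

Start in {s1}.
Read '0': {s1} → {s2, s6}.
Read '1': {s2, s6} → {s2, s4, s5, s6}.
Read '0': {s2, s4, s5, s6} → {s6}.
Read '1': {s6} → {s2, s5, s6}.
Read '1': {s2, s5, s6} → {s2, s4, s5, s6}.
Read '0': {s2, s4, s5, s6} → {s6}.
The final set {s6} contains no accepting state.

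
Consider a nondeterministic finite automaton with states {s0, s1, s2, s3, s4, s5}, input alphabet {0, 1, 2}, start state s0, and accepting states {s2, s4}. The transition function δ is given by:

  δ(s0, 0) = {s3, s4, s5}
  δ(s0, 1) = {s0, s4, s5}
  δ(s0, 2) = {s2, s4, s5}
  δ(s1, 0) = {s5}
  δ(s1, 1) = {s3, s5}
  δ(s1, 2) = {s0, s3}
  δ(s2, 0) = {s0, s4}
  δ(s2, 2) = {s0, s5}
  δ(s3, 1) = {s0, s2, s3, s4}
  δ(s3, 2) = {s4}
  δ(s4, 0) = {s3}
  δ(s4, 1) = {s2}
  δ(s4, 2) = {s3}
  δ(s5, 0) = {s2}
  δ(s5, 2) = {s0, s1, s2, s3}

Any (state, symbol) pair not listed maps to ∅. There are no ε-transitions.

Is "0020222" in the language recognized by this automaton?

Yes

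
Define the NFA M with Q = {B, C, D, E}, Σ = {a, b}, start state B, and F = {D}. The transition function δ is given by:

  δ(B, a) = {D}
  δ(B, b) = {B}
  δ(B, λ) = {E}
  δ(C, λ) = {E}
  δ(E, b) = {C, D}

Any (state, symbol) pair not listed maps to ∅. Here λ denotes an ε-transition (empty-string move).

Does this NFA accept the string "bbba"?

Yes

Start: ε-closure({B}) = {B, E}.
Read 'b': {B, E} → {B, C, D, E}.
Read 'b': {B, C, D, E} → {B, C, D, E}.
Read 'b': {B, C, D, E} → {B, C, D, E}.
Read 'a': {B, C, D, E} → {D}.
The final set {D} contains the accepting state D.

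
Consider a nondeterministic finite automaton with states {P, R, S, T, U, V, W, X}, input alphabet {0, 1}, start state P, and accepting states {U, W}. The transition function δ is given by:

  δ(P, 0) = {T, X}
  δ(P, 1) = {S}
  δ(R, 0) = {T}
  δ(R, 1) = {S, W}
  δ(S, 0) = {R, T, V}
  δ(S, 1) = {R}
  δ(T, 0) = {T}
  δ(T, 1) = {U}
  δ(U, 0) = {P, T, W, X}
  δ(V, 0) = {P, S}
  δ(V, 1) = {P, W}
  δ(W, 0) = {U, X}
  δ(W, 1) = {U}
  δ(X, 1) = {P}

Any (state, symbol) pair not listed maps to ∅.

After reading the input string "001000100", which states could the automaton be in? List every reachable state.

{P, S, T, U, X}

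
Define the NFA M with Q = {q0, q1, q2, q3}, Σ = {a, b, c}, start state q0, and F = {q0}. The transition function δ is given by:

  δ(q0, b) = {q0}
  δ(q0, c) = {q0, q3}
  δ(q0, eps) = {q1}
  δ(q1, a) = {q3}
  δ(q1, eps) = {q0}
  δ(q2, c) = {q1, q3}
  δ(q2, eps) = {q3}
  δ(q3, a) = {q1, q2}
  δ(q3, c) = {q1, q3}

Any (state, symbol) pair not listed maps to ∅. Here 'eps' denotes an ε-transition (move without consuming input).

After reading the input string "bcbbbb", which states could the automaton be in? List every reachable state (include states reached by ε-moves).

{q0, q1}

Start: ε-closure({q0}) = {q0, q1}.
Read 'b': q0→{q0}, q1→∅; union {q0}; ε-closure = {q0, q1}.
Read 'c': q0→{q0, q3}, q1→∅; union {q0, q3}; ε-closure = {q0, q1, q3}.
Read 'b': q0→{q0}, q1→∅, q3→∅; union {q0}; ε-closure = {q0, q1}.
Read 'b': q0→{q0}, q1→∅; union {q0}; ε-closure = {q0, q1}.
Read 'b': q0→{q0}, q1→∅; union {q0}; ε-closure = {q0, q1}.
Read 'b': q0→{q0}, q1→∅; union {q0}; ε-closure = {q0, q1}.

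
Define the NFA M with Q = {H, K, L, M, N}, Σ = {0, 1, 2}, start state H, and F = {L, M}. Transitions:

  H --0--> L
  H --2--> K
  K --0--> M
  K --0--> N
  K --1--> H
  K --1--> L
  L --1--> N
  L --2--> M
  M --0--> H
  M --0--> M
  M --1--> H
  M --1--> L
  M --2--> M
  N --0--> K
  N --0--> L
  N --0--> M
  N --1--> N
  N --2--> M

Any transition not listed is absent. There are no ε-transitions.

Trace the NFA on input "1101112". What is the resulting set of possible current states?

∅

Start in {H}.
Read '1': {H} → ∅.
The set is empty and remains empty for the remaining 6 symbols.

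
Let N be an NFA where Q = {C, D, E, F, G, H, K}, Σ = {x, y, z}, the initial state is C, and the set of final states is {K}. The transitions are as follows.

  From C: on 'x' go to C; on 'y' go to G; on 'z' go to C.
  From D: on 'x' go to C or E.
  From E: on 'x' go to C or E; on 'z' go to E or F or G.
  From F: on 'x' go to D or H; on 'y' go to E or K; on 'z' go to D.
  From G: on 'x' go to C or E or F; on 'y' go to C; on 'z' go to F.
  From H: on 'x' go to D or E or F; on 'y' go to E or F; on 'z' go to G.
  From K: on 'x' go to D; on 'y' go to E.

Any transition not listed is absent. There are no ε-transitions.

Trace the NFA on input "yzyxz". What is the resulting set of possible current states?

{C, E, F, G}

Start in {C}.
Read 'y': {C} → {G}.
Read 'z': {G} → {F}.
Read 'y': {F} → {E, K}.
Read 'x': {E, K} → {C, D, E}.
Read 'z': {C, D, E} → {C, E, F, G}.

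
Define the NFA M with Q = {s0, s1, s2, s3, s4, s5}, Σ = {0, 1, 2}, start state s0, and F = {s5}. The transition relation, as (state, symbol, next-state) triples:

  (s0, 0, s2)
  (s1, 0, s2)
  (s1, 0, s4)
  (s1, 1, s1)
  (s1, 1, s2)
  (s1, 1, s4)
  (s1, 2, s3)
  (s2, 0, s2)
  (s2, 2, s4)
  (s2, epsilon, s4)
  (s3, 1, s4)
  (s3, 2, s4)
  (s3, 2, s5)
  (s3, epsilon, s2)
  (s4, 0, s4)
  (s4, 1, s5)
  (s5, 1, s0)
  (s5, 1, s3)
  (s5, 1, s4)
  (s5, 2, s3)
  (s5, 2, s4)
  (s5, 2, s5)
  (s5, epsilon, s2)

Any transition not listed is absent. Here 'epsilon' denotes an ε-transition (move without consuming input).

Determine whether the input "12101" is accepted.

No

Start in {s0}.
Read '1': s0→∅; now ∅.
The set is empty and remains empty for the remaining 4 symbols.
The final set ∅ contains no accepting state.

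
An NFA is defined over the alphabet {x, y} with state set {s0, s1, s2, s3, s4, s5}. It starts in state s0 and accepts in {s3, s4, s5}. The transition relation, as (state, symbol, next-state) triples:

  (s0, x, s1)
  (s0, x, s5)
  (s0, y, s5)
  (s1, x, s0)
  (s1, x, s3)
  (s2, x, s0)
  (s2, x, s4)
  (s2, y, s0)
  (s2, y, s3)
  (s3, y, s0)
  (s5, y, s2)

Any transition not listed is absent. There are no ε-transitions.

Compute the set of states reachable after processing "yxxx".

Start in {s0}.
Read 'y': s0→{s5}; now {s5}.
Read 'x': s5→∅; now ∅.
The set is empty and remains empty for the remaining 2 symbols.

∅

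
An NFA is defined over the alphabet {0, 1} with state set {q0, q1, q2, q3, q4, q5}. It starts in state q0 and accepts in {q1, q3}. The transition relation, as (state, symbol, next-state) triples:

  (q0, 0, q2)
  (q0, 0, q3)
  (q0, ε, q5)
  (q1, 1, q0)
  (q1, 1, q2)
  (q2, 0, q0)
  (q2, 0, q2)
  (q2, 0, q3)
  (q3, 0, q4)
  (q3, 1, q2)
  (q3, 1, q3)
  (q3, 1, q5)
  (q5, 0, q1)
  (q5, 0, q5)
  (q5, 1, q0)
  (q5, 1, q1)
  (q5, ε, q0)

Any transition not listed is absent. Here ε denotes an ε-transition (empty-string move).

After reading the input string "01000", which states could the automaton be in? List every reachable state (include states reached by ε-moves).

{q0, q1, q2, q3, q4, q5}

Start: ε-closure({q0}) = {q0, q5}.
Read '0': q0→{q2, q3}, q5→{q1, q5}; union {q1, q2, q3, q5}; ε-closure = {q0, q1, q2, q3, q5}.
Read '1': q0→∅, q1→{q0, q2}, q2→∅, q3→{q2, q3, q5}, q5→{q0, q1}; now {q0, q1, q2, q3, q5}.
Read '0': q0→{q2, q3}, q1→∅, q2→{q0, q2, q3}, q3→{q4}, q5→{q1, q5}; now {q0, q1, q2, q3, q4, q5}.
Read '0': q0→{q2, q3}, q1→∅, q2→{q0, q2, q3}, q3→{q4}, q4→∅, q5→{q1, q5}; now {q0, q1, q2, q3, q4, q5}.
Read '0': q0→{q2, q3}, q1→∅, q2→{q0, q2, q3}, q3→{q4}, q4→∅, q5→{q1, q5}; now {q0, q1, q2, q3, q4, q5}.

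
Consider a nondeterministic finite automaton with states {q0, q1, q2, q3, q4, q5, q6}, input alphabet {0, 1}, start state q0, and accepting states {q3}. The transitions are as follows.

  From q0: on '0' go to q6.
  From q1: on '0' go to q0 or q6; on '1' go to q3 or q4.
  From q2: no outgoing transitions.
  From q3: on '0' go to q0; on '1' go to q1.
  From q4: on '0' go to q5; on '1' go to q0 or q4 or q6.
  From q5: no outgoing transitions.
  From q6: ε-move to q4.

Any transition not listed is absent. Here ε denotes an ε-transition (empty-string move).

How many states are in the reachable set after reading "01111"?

Start in {q0}.
Read '0': {q0} → {q4, q6}.
Read '1': {q4, q6} → {q0, q4, q6}.
Read '1': {q0, q4, q6} → {q0, q4, q6}.
Read '1': {q0, q4, q6} → {q0, q4, q6}.
Read '1': {q0, q4, q6} → {q0, q4, q6}.
That set has 3 states.

3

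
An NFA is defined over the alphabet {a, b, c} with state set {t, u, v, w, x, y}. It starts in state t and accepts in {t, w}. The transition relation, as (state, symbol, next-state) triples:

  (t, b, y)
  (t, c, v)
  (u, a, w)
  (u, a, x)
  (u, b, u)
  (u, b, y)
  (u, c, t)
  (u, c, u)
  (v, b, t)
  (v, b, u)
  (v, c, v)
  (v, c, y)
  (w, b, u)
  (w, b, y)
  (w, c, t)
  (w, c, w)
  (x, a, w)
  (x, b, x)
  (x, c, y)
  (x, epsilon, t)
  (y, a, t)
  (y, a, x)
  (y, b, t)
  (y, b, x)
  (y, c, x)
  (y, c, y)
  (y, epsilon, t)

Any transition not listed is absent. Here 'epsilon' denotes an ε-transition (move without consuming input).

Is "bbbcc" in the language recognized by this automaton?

Start in {t}.
Read 'b': {t} → {t, y}.
Read 'b': {t, y} → {t, x, y}.
Read 'b': {t, x, y} → {t, x, y}.
Read 'c': {t, x, y} → {t, v, x, y}.
Read 'c': {t, v, x, y} → {t, v, x, y}.
The final set {t, v, x, y} contains the accepting state t.

Yes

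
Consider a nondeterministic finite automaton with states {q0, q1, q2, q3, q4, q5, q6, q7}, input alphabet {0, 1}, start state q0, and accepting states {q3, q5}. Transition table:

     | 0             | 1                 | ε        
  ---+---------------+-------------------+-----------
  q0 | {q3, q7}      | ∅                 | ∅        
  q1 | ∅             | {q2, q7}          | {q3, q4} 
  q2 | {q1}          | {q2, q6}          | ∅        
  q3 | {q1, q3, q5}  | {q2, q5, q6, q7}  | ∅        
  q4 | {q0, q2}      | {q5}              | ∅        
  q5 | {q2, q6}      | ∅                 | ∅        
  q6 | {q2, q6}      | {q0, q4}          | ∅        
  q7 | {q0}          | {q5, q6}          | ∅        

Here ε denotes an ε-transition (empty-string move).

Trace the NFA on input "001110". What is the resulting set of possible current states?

{q0, q1, q2, q3, q4, q6, q7}

Start in {q0}.
Read '0': {q0} → {q3, q7}.
Read '0': {q3, q7} → {q0, q1, q3, q4, q5}.
Read '1': {q0, q1, q3, q4, q5} → {q2, q5, q6, q7}.
Read '1': {q2, q5, q6, q7} → {q0, q2, q4, q5, q6}.
Read '1': {q0, q2, q4, q5, q6} → {q0, q2, q4, q5, q6}.
Read '0': {q0, q2, q4, q5, q6} → {q0, q1, q2, q3, q4, q6, q7}.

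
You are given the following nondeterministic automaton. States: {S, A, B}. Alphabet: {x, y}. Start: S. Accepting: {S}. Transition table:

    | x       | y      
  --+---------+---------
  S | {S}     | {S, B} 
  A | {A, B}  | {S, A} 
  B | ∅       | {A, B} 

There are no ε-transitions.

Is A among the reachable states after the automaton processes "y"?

Start in {S}.
Read 'y': S→{S, B}; now {S, B}.
State A is not in {S, B}.

No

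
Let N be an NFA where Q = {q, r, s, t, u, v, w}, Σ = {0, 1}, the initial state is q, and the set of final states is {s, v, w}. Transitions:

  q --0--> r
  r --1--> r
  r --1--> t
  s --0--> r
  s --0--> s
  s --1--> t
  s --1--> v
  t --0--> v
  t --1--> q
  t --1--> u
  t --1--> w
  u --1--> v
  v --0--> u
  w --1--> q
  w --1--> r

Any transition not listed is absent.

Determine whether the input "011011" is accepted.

Start in {q}.
Read '0': {q} → {r}.
Read '1': {r} → {r, t}.
Read '1': {r, t} → {q, r, t, u, w}.
Read '0': {q, r, t, u, w} → {r, v}.
Read '1': {r, v} → {r, t}.
Read '1': {r, t} → {q, r, t, u, w}.
The final set {q, r, t, u, w} contains the accepting state w.

Yes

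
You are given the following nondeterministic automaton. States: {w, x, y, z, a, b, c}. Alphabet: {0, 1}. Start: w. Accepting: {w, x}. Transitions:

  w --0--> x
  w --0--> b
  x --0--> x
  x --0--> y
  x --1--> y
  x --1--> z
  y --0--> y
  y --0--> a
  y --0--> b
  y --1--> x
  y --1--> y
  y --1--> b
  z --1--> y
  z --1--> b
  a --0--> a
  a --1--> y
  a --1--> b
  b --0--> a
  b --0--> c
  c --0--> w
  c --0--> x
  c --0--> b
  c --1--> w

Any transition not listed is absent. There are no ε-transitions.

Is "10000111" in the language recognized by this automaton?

Start in {w}.
Read '1': {w} → ∅.
The set is empty and remains empty for the remaining 7 symbols.
The final set ∅ contains no accepting state.

No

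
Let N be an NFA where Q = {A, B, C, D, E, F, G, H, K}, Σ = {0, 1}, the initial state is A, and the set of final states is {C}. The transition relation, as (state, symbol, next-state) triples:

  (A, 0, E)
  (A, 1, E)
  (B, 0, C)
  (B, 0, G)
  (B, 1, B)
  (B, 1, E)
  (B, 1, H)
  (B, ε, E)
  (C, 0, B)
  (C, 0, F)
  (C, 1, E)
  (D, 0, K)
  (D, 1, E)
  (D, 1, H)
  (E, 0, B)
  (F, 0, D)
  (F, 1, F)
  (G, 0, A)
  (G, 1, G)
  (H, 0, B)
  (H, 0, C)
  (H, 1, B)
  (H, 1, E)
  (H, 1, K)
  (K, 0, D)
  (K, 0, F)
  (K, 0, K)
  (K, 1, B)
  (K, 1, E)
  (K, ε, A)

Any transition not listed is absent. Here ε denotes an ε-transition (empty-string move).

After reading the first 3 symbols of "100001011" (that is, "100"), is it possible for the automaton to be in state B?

Start in {A}.
Read '1': A→{E}; now {E}.
Read '0': E→{B}; union {B}; ε-closure = {B, E}.
Read '0': B→{C, G}, E→{B}; union {B, C, G}; ε-closure = {B, C, E, G}.
State B is in {B, C, E, G}.

Yes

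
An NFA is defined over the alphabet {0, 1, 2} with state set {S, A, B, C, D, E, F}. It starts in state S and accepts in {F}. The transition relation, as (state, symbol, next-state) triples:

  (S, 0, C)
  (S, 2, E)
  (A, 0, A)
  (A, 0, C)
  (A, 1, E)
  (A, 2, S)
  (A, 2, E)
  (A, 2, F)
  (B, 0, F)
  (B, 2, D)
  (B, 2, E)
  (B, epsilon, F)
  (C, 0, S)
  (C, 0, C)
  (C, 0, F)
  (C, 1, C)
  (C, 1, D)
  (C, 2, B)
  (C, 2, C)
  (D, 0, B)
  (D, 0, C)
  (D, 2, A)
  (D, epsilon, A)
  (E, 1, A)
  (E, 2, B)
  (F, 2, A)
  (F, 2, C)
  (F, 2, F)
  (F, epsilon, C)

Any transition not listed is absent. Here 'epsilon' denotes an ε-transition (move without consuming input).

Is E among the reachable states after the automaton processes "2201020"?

No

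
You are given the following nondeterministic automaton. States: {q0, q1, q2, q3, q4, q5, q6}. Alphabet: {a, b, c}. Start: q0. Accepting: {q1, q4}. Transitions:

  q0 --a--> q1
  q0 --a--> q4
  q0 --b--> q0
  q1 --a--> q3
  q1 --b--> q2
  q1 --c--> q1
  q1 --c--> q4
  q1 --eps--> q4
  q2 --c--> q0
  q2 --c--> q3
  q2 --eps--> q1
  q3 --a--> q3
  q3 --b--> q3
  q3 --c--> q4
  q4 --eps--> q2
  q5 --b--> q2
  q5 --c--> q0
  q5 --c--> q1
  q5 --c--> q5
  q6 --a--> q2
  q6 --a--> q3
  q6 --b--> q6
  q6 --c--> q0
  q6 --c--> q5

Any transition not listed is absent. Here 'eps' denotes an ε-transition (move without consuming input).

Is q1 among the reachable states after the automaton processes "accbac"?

Start in {q0}.
Read 'a': q0→{q1, q4}; union {q1, q4}; ε-closure = {q1, q2, q4}.
Read 'c': q1→{q1, q4}, q2→{q0, q3}, q4→∅; union {q0, q1, q3, q4}; ε-closure = {q0, q1, q2, q3, q4}.
Read 'c': q0→∅, q1→{q1, q4}, q2→{q0, q3}, q3→{q4}, q4→∅; union {q0, q1, q3, q4}; ε-closure = {q0, q1, q2, q3, q4}.
Read 'b': q0→{q0}, q1→{q2}, q2→∅, q3→{q3}, q4→∅; union {q0, q2, q3}; ε-closure = {q0, q1, q2, q3, q4}.
Read 'a': q0→{q1, q4}, q1→{q3}, q2→∅, q3→{q3}, q4→∅; union {q1, q3, q4}; ε-closure = {q1, q2, q3, q4}.
Read 'c': q1→{q1, q4}, q2→{q0, q3}, q3→{q4}, q4→∅; union {q0, q1, q3, q4}; ε-closure = {q0, q1, q2, q3, q4}.
State q1 is in {q0, q1, q2, q3, q4}.

Yes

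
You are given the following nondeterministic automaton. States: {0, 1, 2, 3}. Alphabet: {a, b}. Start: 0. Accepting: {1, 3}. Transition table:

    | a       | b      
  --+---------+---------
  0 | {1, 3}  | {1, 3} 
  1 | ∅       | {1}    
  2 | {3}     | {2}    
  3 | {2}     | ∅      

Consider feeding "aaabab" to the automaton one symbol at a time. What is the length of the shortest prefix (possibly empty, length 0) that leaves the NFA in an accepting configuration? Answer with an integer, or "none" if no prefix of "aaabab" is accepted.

1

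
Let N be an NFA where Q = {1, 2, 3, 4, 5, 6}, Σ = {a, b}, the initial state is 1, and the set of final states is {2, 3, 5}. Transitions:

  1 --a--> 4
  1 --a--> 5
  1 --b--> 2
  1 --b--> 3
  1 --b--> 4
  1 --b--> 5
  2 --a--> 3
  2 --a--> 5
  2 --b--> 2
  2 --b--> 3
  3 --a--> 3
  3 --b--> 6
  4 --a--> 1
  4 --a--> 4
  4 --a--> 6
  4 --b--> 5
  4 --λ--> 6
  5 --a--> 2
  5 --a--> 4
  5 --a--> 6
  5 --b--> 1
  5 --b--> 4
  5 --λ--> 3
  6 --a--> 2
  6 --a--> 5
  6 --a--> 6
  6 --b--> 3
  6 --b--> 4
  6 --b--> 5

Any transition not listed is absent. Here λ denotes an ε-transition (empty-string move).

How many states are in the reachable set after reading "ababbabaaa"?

Start in {1}.
Read 'a': {1} → {3, 4, 5, 6}.
Read 'b': {3, 4, 5, 6} → {1, 3, 4, 5, 6}.
Read 'a': {1, 3, 4, 5, 6} → {1, 2, 3, 4, 5, 6}.
Read 'b': {1, 2, 3, 4, 5, 6} → {1, 2, 3, 4, 5, 6}.
Read 'b': {1, 2, 3, 4, 5, 6} → {1, 2, 3, 4, 5, 6}.
Read 'a': {1, 2, 3, 4, 5, 6} → {1, 2, 3, 4, 5, 6}.
Read 'b': {1, 2, 3, 4, 5, 6} → {1, 2, 3, 4, 5, 6}.
Read 'a': {1, 2, 3, 4, 5, 6} → {1, 2, 3, 4, 5, 6}.
Read 'a': {1, 2, 3, 4, 5, 6} → {1, 2, 3, 4, 5, 6}.
Read 'a': {1, 2, 3, 4, 5, 6} → {1, 2, 3, 4, 5, 6}.
That set has 6 states.

6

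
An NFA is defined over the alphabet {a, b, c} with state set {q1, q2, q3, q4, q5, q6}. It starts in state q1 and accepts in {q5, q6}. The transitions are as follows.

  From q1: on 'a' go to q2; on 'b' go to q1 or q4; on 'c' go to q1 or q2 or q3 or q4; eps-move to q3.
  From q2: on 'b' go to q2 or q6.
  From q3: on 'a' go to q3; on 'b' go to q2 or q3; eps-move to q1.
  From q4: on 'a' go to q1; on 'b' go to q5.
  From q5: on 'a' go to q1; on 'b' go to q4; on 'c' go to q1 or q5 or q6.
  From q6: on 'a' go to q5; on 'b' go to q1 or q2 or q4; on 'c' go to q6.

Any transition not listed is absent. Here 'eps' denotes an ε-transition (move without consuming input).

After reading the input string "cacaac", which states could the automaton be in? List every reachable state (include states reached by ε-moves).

Start: ε-closure({q1}) = {q1, q3}.
Read 'c': q1→{q1, q2, q3, q4}, q3→∅; now {q1, q2, q3, q4}.
Read 'a': q1→{q2}, q2→∅, q3→{q3}, q4→{q1}; now {q1, q2, q3}.
Read 'c': q1→{q1, q2, q3, q4}, q2→∅, q3→∅; now {q1, q2, q3, q4}.
Read 'a': q1→{q2}, q2→∅, q3→{q3}, q4→{q1}; now {q1, q2, q3}.
Read 'a': q1→{q2}, q2→∅, q3→{q3}; union {q2, q3}; ε-closure = {q1, q2, q3}.
Read 'c': q1→{q1, q2, q3, q4}, q2→∅, q3→∅; now {q1, q2, q3, q4}.

{q1, q2, q3, q4}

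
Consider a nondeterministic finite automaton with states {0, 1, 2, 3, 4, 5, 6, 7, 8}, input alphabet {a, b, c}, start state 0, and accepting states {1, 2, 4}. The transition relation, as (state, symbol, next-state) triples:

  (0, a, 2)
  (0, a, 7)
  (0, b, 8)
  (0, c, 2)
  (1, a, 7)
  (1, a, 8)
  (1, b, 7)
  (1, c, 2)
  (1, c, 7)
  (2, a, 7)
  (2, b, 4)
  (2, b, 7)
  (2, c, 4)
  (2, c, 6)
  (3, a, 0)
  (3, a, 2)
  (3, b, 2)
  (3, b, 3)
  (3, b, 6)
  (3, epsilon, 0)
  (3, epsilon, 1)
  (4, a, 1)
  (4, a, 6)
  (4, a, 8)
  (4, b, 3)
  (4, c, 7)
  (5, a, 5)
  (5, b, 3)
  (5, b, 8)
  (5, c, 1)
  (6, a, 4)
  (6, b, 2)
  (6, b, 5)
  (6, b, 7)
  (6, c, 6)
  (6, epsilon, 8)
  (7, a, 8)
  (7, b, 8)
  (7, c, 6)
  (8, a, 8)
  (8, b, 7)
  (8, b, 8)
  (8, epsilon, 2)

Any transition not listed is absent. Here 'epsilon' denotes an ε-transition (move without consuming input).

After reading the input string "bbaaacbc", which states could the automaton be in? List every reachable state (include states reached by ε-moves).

{1, 2, 4, 6, 7, 8}

Start in {0}.
Read 'b': 0→{8}; union {8}; ε-closure = {2, 8}.
Read 'b': 2→{4, 7}, 8→{7, 8}; union {4, 7, 8}; ε-closure = {2, 4, 7, 8}.
Read 'a': 2→{7}, 4→{1, 6, 8}, 7→{8}, 8→{8}; union {1, 6, 7, 8}; ε-closure = {1, 2, 6, 7, 8}.
Read 'a': 1→{7, 8}, 2→{7}, 6→{4}, 7→{8}, 8→{8}; union {4, 7, 8}; ε-closure = {2, 4, 7, 8}.
Read 'a': 2→{7}, 4→{1, 6, 8}, 7→{8}, 8→{8}; union {1, 6, 7, 8}; ε-closure = {1, 2, 6, 7, 8}.
Read 'c': 1→{2, 7}, 2→{4, 6}, 6→{6}, 7→{6}, 8→∅; union {2, 4, 6, 7}; ε-closure = {2, 4, 6, 7, 8}.
Read 'b': 2→{4, 7}, 4→{3}, 6→{2, 5, 7}, 7→{8}, 8→{7, 8}; union {2, 3, 4, 5, 7, 8}; ε-closure = {0, 1, 2, 3, 4, 5, 7, 8}.
Read 'c': 0→{2}, 1→{2, 7}, 2→{4, 6}, 3→∅, 4→{7}, 5→{1}, 7→{6}, 8→∅; union {1, 2, 4, 6, 7}; ε-closure = {1, 2, 4, 6, 7, 8}.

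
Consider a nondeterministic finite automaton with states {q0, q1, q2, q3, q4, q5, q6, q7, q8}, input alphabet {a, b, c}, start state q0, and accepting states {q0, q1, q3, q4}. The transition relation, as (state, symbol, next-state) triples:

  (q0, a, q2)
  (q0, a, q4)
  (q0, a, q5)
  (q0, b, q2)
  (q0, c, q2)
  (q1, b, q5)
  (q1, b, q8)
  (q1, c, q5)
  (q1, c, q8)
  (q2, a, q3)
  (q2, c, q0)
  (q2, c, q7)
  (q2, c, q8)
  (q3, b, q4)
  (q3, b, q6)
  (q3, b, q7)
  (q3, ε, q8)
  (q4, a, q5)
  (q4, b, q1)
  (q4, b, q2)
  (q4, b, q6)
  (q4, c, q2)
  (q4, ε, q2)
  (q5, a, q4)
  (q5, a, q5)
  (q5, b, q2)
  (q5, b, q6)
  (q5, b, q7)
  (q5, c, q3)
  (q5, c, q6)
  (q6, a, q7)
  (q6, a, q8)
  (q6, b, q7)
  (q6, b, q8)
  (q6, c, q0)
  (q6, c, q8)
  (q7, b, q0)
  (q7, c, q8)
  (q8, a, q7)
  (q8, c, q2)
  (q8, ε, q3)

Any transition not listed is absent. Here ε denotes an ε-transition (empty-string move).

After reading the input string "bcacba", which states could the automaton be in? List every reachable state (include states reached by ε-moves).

Start in {q0}.
Read 'b': q0→{q2}; now {q2}.
Read 'c': q2→{q0, q7, q8}; union {q0, q7, q8}; ε-closure = {q0, q3, q7, q8}.
Read 'a': q0→{q2, q4, q5}, q3→∅, q7→∅, q8→{q7}; now {q2, q4, q5, q7}.
Read 'c': q2→{q0, q7, q8}, q4→{q2}, q5→{q3, q6}, q7→{q8}; now {q0, q2, q3, q6, q7, q8}.
Read 'b': q0→{q2}, q2→∅, q3→{q4, q6, q7}, q6→{q7, q8}, q7→{q0}, q8→∅; union {q0, q2, q4, q6, q7, q8}; ε-closure = {q0, q2, q3, q4, q6, q7, q8}.
Read 'a': q0→{q2, q4, q5}, q2→{q3}, q3→∅, q4→{q5}, q6→{q7, q8}, q7→∅, q8→{q7}; now {q2, q3, q4, q5, q7, q8}.

{q2, q3, q4, q5, q7, q8}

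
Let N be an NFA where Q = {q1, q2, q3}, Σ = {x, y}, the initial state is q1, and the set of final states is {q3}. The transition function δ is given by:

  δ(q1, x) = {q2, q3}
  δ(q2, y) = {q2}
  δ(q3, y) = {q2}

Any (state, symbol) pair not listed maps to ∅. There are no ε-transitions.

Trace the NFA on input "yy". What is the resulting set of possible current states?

∅

Start in {q1}.
Read 'y': q1→∅; now ∅.
The set is empty and remains empty for the remaining 1 symbol.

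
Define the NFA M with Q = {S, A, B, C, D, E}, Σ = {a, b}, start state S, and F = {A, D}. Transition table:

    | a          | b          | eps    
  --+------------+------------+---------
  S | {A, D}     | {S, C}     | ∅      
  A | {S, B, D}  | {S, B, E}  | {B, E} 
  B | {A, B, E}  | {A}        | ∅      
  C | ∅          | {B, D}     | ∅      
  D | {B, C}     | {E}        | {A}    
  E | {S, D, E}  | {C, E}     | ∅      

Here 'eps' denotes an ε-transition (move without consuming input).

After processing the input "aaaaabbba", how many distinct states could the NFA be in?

Start in {S}.
Read 'a': S→{A, D}; union {A, D}; ε-closure = {A, B, D, E}.
Read 'a': A→{S, B, D}, B→{A, B, E}, D→{B, C}, E→{S, D, E}; now {S, A, B, C, D, E}.
Read 'a': S→{A, D}, A→{S, B, D}, B→{A, B, E}, C→∅, D→{B, C}, E→{S, D, E}; now {S, A, B, C, D, E}.
Read 'a': S→{A, D}, A→{S, B, D}, B→{A, B, E}, C→∅, D→{B, C}, E→{S, D, E}; now {S, A, B, C, D, E}.
Read 'a': S→{A, D}, A→{S, B, D}, B→{A, B, E}, C→∅, D→{B, C}, E→{S, D, E}; now {S, A, B, C, D, E}.
Read 'b': S→{S, C}, A→{S, B, E}, B→{A}, C→{B, D}, D→{E}, E→{C, E}; now {S, A, B, C, D, E}.
Read 'b': S→{S, C}, A→{S, B, E}, B→{A}, C→{B, D}, D→{E}, E→{C, E}; now {S, A, B, C, D, E}.
Read 'b': S→{S, C}, A→{S, B, E}, B→{A}, C→{B, D}, D→{E}, E→{C, E}; now {S, A, B, C, D, E}.
Read 'a': S→{A, D}, A→{S, B, D}, B→{A, B, E}, C→∅, D→{B, C}, E→{S, D, E}; now {S, A, B, C, D, E}.
That set has 6 states.

6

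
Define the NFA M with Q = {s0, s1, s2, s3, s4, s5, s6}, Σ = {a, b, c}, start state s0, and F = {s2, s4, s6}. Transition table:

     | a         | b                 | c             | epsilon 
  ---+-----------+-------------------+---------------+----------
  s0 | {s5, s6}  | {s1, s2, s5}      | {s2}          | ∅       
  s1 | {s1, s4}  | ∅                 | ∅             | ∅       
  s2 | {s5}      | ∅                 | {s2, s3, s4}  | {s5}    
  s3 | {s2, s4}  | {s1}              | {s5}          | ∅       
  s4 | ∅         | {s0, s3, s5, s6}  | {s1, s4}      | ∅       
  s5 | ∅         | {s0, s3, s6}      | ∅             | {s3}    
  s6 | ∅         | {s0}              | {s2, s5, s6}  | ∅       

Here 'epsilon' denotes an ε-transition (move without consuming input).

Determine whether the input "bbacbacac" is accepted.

Start in {s0}.
Read 'b': s0→{s1, s2, s5}; union {s1, s2, s5}; ε-closure = {s1, s2, s3, s5}.
Read 'b': s1→∅, s2→∅, s3→{s1}, s5→{s0, s3, s6}; now {s0, s1, s3, s6}.
Read 'a': s0→{s5, s6}, s1→{s1, s4}, s3→{s2, s4}, s6→∅; union {s1, s2, s4, s5, s6}; ε-closure = {s1, s2, s3, s4, s5, s6}.
Read 'c': s1→∅, s2→{s2, s3, s4}, s3→{s5}, s4→{s1, s4}, s5→∅, s6→{s2, s5, s6}; now {s1, s2, s3, s4, s5, s6}.
Read 'b': s1→∅, s2→∅, s3→{s1}, s4→{s0, s3, s5, s6}, s5→{s0, s3, s6}, s6→{s0}; now {s0, s1, s3, s5, s6}.
Read 'a': s0→{s5, s6}, s1→{s1, s4}, s3→{s2, s4}, s5→∅, s6→∅; union {s1, s2, s4, s5, s6}; ε-closure = {s1, s2, s3, s4, s5, s6}.
Read 'c': s1→∅, s2→{s2, s3, s4}, s3→{s5}, s4→{s1, s4}, s5→∅, s6→{s2, s5, s6}; now {s1, s2, s3, s4, s5, s6}.
Read 'a': s1→{s1, s4}, s2→{s5}, s3→{s2, s4}, s4→∅, s5→∅, s6→∅; union {s1, s2, s4, s5}; ε-closure = {s1, s2, s3, s4, s5}.
Read 'c': s1→∅, s2→{s2, s3, s4}, s3→{s5}, s4→{s1, s4}, s5→∅; now {s1, s2, s3, s4, s5}.
The final set {s1, s2, s3, s4, s5} contains the accepting states s2, s4.

Yes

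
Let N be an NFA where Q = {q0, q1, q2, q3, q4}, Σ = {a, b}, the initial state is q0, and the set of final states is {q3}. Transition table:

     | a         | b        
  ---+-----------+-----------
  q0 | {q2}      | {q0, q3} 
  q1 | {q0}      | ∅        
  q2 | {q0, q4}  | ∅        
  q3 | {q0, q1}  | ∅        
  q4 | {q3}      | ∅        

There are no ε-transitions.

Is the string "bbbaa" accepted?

No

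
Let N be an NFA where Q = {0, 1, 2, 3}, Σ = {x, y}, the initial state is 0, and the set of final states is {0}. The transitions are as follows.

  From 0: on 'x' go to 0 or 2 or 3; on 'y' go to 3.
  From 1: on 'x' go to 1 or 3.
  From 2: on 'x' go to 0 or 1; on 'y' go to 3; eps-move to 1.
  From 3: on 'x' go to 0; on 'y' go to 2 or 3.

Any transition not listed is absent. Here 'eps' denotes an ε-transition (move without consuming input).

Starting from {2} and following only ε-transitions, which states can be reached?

{1, 2}

Begin with {2}.
ε-move 2 → 1; add 1.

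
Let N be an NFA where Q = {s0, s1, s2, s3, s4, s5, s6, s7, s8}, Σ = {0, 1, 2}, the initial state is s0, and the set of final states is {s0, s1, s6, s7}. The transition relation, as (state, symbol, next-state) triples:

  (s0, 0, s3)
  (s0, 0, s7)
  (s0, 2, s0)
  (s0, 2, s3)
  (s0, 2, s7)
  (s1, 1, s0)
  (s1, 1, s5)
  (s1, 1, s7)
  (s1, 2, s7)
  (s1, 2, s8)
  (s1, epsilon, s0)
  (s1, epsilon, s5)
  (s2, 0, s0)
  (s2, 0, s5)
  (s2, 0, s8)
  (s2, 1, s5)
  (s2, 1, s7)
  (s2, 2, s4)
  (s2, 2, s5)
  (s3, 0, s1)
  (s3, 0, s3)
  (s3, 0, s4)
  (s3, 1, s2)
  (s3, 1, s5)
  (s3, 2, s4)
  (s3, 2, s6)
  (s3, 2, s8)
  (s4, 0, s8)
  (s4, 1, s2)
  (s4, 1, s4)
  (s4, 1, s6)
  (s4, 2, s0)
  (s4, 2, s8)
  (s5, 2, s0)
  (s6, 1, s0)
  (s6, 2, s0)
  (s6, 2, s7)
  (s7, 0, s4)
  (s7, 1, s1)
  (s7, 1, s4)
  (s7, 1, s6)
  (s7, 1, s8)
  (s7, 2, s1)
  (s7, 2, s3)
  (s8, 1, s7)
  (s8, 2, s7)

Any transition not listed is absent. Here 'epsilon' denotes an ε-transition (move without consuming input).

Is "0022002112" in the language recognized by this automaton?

Start in {s0}.
Read '0': {s0} → {s3, s7}.
Read '0': {s3, s7} → {s0, s1, s3, s4, s5}.
Read '2': {s0, s1, s3, s4, s5} → {s0, s3, s4, s6, s7, s8}.
Read '2': {s0, s3, s4, s6, s7, s8} → {s0, s1, s3, s4, s5, s6, s7, s8}.
Read '0': {s0, s1, s3, s4, s5, s6, s7, s8} → {s0, s1, s3, s4, s5, s7, s8}.
Read '0': {s0, s1, s3, s4, s5, s7, s8} → {s0, s1, s3, s4, s5, s7, s8}.
Read '2': {s0, s1, s3, s4, s5, s7, s8} → {s0, s1, s3, s4, s5, s6, s7, s8}.
Read '1': {s0, s1, s3, s4, s5, s6, s7, s8} → {s0, s1, s2, s4, s5, s6, s7, s8}.
Read '1': {s0, s1, s2, s4, s5, s6, s7, s8} → {s0, s1, s2, s4, s5, s6, s7, s8}.
Read '2': {s0, s1, s2, s4, s5, s6, s7, s8} → {s0, s1, s3, s4, s5, s7, s8}.
The final set {s0, s1, s3, s4, s5, s7, s8} contains the accepting states s0, s1, s7.

Yes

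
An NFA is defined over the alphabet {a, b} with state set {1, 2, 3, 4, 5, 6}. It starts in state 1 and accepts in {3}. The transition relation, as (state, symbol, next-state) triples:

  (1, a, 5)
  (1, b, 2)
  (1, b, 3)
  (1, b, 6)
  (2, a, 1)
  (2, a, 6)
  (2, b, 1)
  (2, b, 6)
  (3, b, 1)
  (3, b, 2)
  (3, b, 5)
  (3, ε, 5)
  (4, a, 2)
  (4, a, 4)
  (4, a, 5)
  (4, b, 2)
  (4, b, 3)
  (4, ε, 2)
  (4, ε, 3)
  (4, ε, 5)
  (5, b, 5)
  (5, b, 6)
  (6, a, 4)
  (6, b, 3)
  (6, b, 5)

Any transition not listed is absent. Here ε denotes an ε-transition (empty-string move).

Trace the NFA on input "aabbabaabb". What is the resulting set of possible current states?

∅

Start in {1}.
Read 'a': {1} → {5}.
Read 'a': {5} → ∅.
The set is empty and remains empty for the remaining 8 symbols.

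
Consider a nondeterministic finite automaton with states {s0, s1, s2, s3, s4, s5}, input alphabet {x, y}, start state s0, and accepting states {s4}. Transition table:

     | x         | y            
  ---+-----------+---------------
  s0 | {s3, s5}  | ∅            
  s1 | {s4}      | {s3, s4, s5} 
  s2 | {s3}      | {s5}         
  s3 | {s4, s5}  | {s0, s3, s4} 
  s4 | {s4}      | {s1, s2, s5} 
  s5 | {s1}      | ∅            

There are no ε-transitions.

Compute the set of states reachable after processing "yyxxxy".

Start in {s0}.
Read 'y': s0→∅; now ∅.
The set is empty and remains empty for the remaining 5 symbols.

∅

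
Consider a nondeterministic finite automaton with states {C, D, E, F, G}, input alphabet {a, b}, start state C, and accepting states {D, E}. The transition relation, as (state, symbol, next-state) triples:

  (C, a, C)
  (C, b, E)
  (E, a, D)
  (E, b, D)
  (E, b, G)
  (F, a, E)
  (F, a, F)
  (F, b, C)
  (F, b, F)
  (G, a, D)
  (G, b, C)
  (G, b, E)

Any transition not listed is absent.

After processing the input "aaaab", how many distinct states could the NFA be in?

1

Start in {C}.
Read 'a': {C} → {C}.
Read 'a': {C} → {C}.
Read 'a': {C} → {C}.
Read 'a': {C} → {C}.
Read 'b': {C} → {E}.
That set has 1 state.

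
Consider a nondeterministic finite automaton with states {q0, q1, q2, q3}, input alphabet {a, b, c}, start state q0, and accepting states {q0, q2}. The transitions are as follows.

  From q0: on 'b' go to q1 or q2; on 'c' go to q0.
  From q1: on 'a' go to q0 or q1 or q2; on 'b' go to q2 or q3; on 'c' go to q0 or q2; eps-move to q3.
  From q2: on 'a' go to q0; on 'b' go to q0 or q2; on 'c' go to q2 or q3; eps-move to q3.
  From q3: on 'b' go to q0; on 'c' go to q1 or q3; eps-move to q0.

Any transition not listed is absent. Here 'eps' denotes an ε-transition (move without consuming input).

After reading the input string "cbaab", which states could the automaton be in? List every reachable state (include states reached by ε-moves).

Start in {q0}.
Read 'c': q0→{q0}; now {q0}.
Read 'b': q0→{q1, q2}; union {q1, q2}; ε-closure = {q0, q1, q2, q3}.
Read 'a': q0→∅, q1→{q0, q1, q2}, q2→{q0}, q3→∅; union {q0, q1, q2}; ε-closure = {q0, q1, q2, q3}.
Read 'a': q0→∅, q1→{q0, q1, q2}, q2→{q0}, q3→∅; union {q0, q1, q2}; ε-closure = {q0, q1, q2, q3}.
Read 'b': q0→{q1, q2}, q1→{q2, q3}, q2→{q0, q2}, q3→{q0}; now {q0, q1, q2, q3}.

{q0, q1, q2, q3}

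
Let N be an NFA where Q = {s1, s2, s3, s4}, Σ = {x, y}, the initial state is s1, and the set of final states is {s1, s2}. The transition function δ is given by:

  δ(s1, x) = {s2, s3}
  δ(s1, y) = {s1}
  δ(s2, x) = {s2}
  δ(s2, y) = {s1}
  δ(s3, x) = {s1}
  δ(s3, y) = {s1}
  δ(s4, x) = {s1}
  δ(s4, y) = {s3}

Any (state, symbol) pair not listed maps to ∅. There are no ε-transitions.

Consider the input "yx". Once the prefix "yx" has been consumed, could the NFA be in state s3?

Yes

Start in {s1}.
Read 'y': {s1} → {s1}.
Read 'x': {s1} → {s2, s3}.
State s3 is in {s2, s3}.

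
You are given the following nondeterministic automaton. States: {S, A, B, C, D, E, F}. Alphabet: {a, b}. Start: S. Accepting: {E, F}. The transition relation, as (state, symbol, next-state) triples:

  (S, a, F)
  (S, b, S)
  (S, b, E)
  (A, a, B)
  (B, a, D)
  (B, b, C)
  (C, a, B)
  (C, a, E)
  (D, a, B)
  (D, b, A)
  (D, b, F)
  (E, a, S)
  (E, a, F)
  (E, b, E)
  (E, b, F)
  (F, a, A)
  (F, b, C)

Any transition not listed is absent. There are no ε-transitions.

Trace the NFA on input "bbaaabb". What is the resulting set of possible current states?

{C}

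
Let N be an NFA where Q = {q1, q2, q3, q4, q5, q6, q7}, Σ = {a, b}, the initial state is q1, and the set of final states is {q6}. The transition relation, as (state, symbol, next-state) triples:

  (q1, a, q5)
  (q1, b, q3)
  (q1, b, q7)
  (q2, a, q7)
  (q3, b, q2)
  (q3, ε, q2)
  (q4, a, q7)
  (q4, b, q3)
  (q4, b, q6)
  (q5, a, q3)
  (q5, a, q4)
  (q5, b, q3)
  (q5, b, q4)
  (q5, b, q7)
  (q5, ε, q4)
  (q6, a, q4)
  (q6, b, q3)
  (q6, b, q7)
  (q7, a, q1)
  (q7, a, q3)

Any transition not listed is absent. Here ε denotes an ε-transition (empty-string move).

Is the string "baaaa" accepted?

Start in {q1}.
Read 'b': q1→{q3, q7}; union {q3, q7}; ε-closure = {q2, q3, q7}.
Read 'a': q2→{q7}, q3→∅, q7→{q1, q3}; union {q1, q3, q7}; ε-closure = {q1, q2, q3, q7}.
Read 'a': q1→{q5}, q2→{q7}, q3→∅, q7→{q1, q3}; union {q1, q3, q5, q7}; ε-closure = {q1, q2, q3, q4, q5, q7}.
Read 'a': q1→{q5}, q2→{q7}, q3→∅, q4→{q7}, q5→{q3, q4}, q7→{q1, q3}; union {q1, q3, q4, q5, q7}; ε-closure = {q1, q2, q3, q4, q5, q7}.
Read 'a': q1→{q5}, q2→{q7}, q3→∅, q4→{q7}, q5→{q3, q4}, q7→{q1, q3}; union {q1, q3, q4, q5, q7}; ε-closure = {q1, q2, q3, q4, q5, q7}.
The final set {q1, q2, q3, q4, q5, q7} contains no accepting state.

No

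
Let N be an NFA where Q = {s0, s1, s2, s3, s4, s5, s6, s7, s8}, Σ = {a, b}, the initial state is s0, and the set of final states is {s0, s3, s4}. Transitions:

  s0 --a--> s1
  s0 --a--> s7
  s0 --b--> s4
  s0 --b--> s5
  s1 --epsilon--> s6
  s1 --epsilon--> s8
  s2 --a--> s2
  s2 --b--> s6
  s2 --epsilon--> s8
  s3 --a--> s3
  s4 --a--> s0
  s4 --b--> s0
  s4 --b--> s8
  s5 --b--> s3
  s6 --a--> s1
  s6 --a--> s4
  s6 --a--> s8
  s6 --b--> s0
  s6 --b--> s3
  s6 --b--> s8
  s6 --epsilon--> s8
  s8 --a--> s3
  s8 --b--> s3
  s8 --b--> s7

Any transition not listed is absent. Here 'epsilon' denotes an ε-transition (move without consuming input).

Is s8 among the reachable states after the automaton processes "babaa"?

Start in {s0}.
Read 'b': s0→{s4, s5}; now {s4, s5}.
Read 'a': s4→{s0}, s5→∅; now {s0}.
Read 'b': s0→{s4, s5}; now {s4, s5}.
Read 'a': s4→{s0}, s5→∅; now {s0}.
Read 'a': s0→{s1, s7}; union {s1, s7}; ε-closure = {s1, s6, s7, s8}.
State s8 is in {s1, s6, s7, s8}.

Yes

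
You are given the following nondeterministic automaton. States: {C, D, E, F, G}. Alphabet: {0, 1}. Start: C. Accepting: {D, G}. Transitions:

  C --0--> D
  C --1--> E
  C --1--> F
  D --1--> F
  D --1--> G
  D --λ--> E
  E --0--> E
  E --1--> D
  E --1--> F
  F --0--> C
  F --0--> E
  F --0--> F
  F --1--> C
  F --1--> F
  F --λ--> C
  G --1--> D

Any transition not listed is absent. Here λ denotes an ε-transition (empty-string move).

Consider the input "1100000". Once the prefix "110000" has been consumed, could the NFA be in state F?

Yes

Start in {C}.
Read '1': C→{E, F}; union {E, F}; ε-closure = {C, E, F}.
Read '1': C→{E, F}, E→{D, F}, F→{C, F}; now {C, D, E, F}.
Read '0': C→{D}, D→∅, E→{E}, F→{C, E, F}; now {C, D, E, F}.
Read '0': C→{D}, D→∅, E→{E}, F→{C, E, F}; now {C, D, E, F}.
Read '0': C→{D}, D→∅, E→{E}, F→{C, E, F}; now {C, D, E, F}.
Read '0': C→{D}, D→∅, E→{E}, F→{C, E, F}; now {C, D, E, F}.
State F is in {C, D, E, F}.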